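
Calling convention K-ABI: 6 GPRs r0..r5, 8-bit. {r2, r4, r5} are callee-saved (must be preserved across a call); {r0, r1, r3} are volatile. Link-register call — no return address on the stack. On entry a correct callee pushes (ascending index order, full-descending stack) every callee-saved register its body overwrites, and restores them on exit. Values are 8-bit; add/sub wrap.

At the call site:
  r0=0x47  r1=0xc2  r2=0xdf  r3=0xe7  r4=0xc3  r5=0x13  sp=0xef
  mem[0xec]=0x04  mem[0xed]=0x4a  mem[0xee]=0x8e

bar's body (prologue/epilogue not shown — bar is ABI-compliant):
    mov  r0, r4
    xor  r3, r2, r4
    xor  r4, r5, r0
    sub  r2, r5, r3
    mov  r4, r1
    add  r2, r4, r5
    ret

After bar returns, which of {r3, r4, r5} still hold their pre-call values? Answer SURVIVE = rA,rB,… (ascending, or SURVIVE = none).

prologue: push r2 -> mem[0xee]=0xdf, sp=0xee
prologue: push r4 -> mem[0xed]=0xc3, sp=0xed
body[0] mov  r0, r4 -> r0=0xc3
body[1] xor  r3, r2, r4 -> r3=0x1c
body[2] xor  r4, r5, r0 -> r4=0xd0
body[3] sub  r2, r5, r3 -> r2=0xf7
body[4] mov  r4, r1 -> r4=0xc2
body[5] add  r2, r4, r5 -> r2=0xd5
epilogue: pop r4=0xc3, sp=0xee
epilogue: pop r2=0xdf, sp=0xef
r3: caller-saved, written=True
r4: callee-saved, written=True
r5: callee-saved, written=False

SURVIVE = r4,r5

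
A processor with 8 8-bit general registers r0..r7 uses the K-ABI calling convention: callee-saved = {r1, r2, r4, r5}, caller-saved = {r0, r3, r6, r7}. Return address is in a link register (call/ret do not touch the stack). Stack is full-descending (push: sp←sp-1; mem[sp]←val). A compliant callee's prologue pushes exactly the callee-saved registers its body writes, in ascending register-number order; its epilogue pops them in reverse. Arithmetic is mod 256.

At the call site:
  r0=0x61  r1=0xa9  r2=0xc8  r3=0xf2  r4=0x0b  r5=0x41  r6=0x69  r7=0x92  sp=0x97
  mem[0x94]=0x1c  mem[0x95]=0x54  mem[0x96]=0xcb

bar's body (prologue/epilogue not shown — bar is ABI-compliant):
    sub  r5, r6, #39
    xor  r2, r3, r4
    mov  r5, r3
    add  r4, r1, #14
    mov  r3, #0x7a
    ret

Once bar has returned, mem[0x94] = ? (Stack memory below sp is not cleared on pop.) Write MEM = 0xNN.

MEM = 0x41

prologue: push r2 -> mem[0x96]=0xc8, sp=0x96
prologue: push r4 -> mem[0x95]=0x0b, sp=0x95
prologue: push r5 -> mem[0x94]=0x41, sp=0x94
body[0] sub  r5, r6, #39 -> r5=0x42
body[1] xor  r2, r3, r4 -> r2=0xf9
body[2] mov  r5, r3 -> r5=0xf2
body[3] add  r4, r1, #14 -> r4=0xb7
body[4] mov  r3, #0x7a -> r3=0x7a
epilogue: pop r5=0x41, sp=0x95
epilogue: pop r4=0x0b, sp=0x96
epilogue: pop r2=0xc8, sp=0x97
prologue pushed ['r2', 'r4', 'r5'] at ['0x96', '0x95', '0x94']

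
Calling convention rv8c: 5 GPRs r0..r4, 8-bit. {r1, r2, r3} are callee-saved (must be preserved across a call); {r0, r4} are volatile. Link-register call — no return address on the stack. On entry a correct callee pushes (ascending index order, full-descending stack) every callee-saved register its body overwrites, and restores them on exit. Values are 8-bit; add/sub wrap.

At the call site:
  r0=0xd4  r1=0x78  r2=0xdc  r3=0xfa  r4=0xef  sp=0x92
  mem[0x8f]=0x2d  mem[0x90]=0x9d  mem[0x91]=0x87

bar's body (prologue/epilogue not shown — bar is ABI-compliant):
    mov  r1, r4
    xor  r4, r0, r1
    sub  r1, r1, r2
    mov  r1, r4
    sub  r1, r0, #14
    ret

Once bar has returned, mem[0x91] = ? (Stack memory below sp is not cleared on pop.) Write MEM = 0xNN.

prologue: push r1 → mem[0x91]=0x78, sp=0x91
body[0] mov  r1, r4 → r1=0xef
body[1] xor  r4, r0, r1 → r4=0x3b
body[2] sub  r1, r1, r2 → r1=0x13
body[3] mov  r1, r4 → r1=0x3b
body[4] sub  r1, r0, #14 → r1=0xc6
epilogue: pop r1=0x78, sp=0x92
prologue pushed ['r1'] at ['0x91']

MEM = 0x78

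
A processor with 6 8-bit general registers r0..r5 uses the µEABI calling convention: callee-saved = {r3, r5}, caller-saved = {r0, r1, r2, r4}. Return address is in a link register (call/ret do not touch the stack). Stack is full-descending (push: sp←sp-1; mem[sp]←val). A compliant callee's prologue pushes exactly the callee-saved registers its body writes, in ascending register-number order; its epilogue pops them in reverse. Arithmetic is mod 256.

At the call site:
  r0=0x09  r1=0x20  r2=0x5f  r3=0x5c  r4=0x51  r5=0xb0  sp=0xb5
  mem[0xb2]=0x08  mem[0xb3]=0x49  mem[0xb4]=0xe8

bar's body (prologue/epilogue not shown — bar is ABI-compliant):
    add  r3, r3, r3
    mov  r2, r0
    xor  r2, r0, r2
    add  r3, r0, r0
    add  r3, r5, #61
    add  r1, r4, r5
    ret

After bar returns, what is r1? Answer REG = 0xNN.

prologue: push r3 -> mem[0xb4]=0x5c, sp=0xb4
body[0] add  r3, r3, r3 -> r3=0xb8
body[1] mov  r2, r0 -> r2=0x09
body[2] xor  r2, r0, r2 -> r2=0x00
body[3] add  r3, r0, r0 -> r3=0x12
body[4] add  r3, r5, #61 -> r3=0xed
body[5] add  r1, r4, r5 -> r1=0x01
epilogue: pop r3=0x5c, sp=0xb5
r1 is caller-saved -> body value

REG = 0x01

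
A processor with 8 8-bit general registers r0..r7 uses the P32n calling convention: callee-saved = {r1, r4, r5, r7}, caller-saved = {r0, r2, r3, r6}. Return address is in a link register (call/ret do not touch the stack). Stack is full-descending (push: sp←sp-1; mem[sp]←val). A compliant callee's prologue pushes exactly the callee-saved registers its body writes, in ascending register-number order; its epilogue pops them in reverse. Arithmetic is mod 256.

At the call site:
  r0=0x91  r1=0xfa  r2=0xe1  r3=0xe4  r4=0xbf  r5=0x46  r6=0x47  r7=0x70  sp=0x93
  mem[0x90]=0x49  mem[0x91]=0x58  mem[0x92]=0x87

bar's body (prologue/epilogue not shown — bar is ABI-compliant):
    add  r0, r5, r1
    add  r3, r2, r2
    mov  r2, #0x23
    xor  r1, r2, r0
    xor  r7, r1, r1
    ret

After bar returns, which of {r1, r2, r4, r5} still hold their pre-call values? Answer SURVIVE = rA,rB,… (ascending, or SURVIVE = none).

prologue: push r1 -> mem[0x92]=0xfa, sp=0x92
prologue: push r7 -> mem[0x91]=0x70, sp=0x91
body[0] add  r0, r5, r1 -> r0=0x40
body[1] add  r3, r2, r2 -> r3=0xc2
body[2] mov  r2, #0x23 -> r2=0x23
body[3] xor  r1, r2, r0 -> r1=0x63
body[4] xor  r7, r1, r1 -> r7=0x00
epilogue: pop r7=0x70, sp=0x92
epilogue: pop r1=0xfa, sp=0x93
r1: callee-saved, written=True
r2: caller-saved, written=True
r4: callee-saved, written=False
r5: callee-saved, written=False

SURVIVE = r1,r4,r5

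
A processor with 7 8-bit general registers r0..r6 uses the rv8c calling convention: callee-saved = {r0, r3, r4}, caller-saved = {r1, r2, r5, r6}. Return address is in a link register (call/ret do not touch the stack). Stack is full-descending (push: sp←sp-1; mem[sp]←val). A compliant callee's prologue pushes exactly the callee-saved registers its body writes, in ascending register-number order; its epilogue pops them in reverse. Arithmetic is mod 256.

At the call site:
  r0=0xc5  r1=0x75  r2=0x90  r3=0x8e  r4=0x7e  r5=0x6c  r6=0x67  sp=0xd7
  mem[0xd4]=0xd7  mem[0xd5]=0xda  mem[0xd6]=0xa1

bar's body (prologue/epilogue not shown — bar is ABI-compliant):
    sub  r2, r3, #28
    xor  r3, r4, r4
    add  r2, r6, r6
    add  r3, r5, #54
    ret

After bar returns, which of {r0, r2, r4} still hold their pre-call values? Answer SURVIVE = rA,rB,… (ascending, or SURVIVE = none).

prologue: push r3 → mem[0xd6]=0x8e, sp=0xd6
body[0] sub  r2, r3, #28 → r2=0x72
body[1] xor  r3, r4, r4 → r3=0x00
body[2] add  r2, r6, r6 → r2=0xce
body[3] add  r3, r5, #54 → r3=0xa2
epilogue: pop r3=0x8e, sp=0xd7
r0: callee-saved, written=False
r2: caller-saved, written=True
r4: callee-saved, written=False

SURVIVE = r0,r4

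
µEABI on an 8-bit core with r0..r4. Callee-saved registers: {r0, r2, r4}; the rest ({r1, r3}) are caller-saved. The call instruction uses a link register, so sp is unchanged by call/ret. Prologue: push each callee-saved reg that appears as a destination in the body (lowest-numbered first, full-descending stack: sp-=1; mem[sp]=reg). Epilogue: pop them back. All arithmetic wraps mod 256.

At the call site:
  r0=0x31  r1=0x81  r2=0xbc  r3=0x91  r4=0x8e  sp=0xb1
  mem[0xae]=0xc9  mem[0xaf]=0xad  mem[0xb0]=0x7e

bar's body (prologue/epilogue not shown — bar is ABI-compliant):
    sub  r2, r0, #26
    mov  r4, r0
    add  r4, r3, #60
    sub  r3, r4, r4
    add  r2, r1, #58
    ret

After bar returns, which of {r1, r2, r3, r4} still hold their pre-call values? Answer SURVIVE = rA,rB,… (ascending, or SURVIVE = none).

prologue: push r2 -> mem[0xb0]=0xbc, sp=0xb0
prologue: push r4 -> mem[0xaf]=0x8e, sp=0xaf
body[0] sub  r2, r0, #26 -> r2=0x17
body[1] mov  r4, r0 -> r4=0x31
body[2] add  r4, r3, #60 -> r4=0xcd
body[3] sub  r3, r4, r4 -> r3=0x00
body[4] add  r2, r1, #58 -> r2=0xbb
epilogue: pop r4=0x8e, sp=0xb0
epilogue: pop r2=0xbc, sp=0xb1
r1: caller-saved, written=False
r2: callee-saved, written=True
r3: caller-saved, written=True
r4: callee-saved, written=True

SURVIVE = r1,r2,r4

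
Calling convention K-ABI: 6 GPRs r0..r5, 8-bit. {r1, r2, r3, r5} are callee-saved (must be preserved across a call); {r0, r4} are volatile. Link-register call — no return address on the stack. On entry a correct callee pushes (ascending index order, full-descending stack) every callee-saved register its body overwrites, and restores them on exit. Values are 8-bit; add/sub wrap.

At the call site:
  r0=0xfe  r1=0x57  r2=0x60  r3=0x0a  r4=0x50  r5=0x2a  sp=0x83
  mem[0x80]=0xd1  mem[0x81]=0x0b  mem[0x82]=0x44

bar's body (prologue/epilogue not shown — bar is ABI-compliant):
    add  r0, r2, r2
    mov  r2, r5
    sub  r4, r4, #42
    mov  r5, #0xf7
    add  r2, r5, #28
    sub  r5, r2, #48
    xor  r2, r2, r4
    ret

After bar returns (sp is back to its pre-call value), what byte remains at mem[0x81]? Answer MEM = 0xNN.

MEM = 0x2a

prologue: push r2 -> mem[0x82]=0x60, sp=0x82
prologue: push r5 -> mem[0x81]=0x2a, sp=0x81
body[0] add  r0, r2, r2 -> r0=0xc0
body[1] mov  r2, r5 -> r2=0x2a
body[2] sub  r4, r4, #42 -> r4=0x26
body[3] mov  r5, #0xf7 -> r5=0xf7
body[4] add  r2, r5, #28 -> r2=0x13
body[5] sub  r5, r2, #48 -> r5=0xe3
body[6] xor  r2, r2, r4 -> r2=0x35
epilogue: pop r5=0x2a, sp=0x82
epilogue: pop r2=0x60, sp=0x83
prologue pushed ['r2', 'r5'] at ['0x82', '0x81']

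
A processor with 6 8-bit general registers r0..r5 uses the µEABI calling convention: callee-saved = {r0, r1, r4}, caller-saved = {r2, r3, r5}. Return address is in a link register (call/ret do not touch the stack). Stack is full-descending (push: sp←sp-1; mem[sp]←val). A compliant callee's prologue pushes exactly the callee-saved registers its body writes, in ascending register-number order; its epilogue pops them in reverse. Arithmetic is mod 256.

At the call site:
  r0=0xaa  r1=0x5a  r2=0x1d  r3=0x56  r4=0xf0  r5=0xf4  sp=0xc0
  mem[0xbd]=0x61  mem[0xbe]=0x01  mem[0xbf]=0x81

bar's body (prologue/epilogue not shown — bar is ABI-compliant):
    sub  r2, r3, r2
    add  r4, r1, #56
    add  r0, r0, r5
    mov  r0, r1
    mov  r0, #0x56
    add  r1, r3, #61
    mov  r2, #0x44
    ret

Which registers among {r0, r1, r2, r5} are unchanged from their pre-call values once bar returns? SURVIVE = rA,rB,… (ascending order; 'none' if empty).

SURVIVE = r0,r1,r5

prologue: push r0 → mem[0xbf]=0xaa, sp=0xbf
prologue: push r1 → mem[0xbe]=0x5a, sp=0xbe
prologue: push r4 → mem[0xbd]=0xf0, sp=0xbd
body[0] sub  r2, r3, r2 → r2=0x39
body[1] add  r4, r1, #56 → r4=0x92
body[2] add  r0, r0, r5 → r0=0x9e
body[3] mov  r0, r1 → r0=0x5a
body[4] mov  r0, #0x56 → r0=0x56
body[5] add  r1, r3, #61 → r1=0x93
body[6] mov  r2, #0x44 → r2=0x44
epilogue: pop r4=0xf0, sp=0xbe
epilogue: pop r1=0x5a, sp=0xbf
epilogue: pop r0=0xaa, sp=0xc0
r0: callee-saved, written=True
r1: callee-saved, written=True
r2: caller-saved, written=True
r5: caller-saved, written=False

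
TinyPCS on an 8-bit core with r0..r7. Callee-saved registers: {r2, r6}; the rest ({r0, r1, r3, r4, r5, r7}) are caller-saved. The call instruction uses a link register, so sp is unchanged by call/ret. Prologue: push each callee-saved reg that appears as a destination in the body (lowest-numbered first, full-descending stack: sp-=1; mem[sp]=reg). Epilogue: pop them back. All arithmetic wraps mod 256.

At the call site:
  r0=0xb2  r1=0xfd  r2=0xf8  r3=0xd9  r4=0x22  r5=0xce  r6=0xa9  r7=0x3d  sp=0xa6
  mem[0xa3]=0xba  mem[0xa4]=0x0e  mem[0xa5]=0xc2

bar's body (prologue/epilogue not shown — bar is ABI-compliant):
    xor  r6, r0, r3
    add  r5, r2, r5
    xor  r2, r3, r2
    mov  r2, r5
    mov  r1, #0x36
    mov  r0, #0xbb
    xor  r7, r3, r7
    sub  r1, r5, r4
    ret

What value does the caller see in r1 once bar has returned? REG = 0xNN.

prologue: push r2 → mem[0xa5]=0xf8, sp=0xa5
prologue: push r6 → mem[0xa4]=0xa9, sp=0xa4
body[0] xor  r6, r0, r3 → r6=0x6b
body[1] add  r5, r2, r5 → r5=0xc6
body[2] xor  r2, r3, r2 → r2=0x21
body[3] mov  r2, r5 → r2=0xc6
body[4] mov  r1, #0x36 → r1=0x36
body[5] mov  r0, #0xbb → r0=0xbb
body[6] xor  r7, r3, r7 → r7=0xe4
body[7] sub  r1, r5, r4 → r1=0xa4
epilogue: pop r6=0xa9, sp=0xa5
epilogue: pop r2=0xf8, sp=0xa6
r1 is caller-saved → body value

REG = 0xa4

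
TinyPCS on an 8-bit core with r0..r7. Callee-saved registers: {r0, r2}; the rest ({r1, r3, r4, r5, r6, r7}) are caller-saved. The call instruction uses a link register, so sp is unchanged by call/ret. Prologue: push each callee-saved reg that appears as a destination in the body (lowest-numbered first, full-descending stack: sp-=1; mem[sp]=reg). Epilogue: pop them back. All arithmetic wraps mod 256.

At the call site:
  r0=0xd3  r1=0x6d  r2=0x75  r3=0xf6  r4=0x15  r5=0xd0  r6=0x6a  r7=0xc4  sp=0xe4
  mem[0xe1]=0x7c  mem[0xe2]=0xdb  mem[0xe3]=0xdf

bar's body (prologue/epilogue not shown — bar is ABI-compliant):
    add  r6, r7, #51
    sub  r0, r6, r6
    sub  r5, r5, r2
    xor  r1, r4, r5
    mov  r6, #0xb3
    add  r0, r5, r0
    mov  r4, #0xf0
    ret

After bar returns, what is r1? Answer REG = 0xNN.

REG = 0x4e

prologue: push r0 -> mem[0xe3]=0xd3, sp=0xe3
body[0] add  r6, r7, #51 -> r6=0xf7
body[1] sub  r0, r6, r6 -> r0=0x00
body[2] sub  r5, r5, r2 -> r5=0x5b
body[3] xor  r1, r4, r5 -> r1=0x4e
body[4] mov  r6, #0xb3 -> r6=0xb3
body[5] add  r0, r5, r0 -> r0=0x5b
body[6] mov  r4, #0xf0 -> r4=0xf0
epilogue: pop r0=0xd3, sp=0xe4
r1 is caller-saved -> body value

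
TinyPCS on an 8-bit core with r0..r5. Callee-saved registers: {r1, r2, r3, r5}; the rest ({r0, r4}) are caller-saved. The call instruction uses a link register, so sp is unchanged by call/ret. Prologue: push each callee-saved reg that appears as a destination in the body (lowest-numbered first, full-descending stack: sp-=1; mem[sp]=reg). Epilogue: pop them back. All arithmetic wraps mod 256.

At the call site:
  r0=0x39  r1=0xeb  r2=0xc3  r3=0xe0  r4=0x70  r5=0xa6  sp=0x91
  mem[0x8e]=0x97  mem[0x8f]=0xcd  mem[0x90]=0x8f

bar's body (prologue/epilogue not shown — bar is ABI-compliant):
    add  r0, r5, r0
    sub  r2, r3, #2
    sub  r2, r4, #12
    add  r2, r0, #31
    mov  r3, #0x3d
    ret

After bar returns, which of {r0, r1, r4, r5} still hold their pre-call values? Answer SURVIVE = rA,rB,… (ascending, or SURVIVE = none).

prologue: push r2 -> mem[0x90]=0xc3, sp=0x90
prologue: push r3 -> mem[0x8f]=0xe0, sp=0x8f
body[0] add  r0, r5, r0 -> r0=0xdf
body[1] sub  r2, r3, #2 -> r2=0xde
body[2] sub  r2, r4, #12 -> r2=0x64
body[3] add  r2, r0, #31 -> r2=0xfe
body[4] mov  r3, #0x3d -> r3=0x3d
epilogue: pop r3=0xe0, sp=0x90
epilogue: pop r2=0xc3, sp=0x91
r0: caller-saved, written=True
r1: callee-saved, written=False
r4: caller-saved, written=False
r5: callee-saved, written=False

SURVIVE = r1,r4,r5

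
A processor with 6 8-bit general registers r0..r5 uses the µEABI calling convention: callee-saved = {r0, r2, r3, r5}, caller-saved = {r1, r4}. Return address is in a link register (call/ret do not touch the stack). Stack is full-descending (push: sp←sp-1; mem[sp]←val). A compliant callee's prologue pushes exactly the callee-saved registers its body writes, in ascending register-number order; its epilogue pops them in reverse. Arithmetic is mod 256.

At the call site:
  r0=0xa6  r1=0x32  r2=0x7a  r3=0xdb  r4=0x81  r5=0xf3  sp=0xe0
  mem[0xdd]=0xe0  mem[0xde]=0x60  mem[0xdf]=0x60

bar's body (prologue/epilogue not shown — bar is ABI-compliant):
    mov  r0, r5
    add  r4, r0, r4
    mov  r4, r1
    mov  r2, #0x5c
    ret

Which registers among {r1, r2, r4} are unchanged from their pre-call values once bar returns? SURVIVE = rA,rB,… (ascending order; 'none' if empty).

prologue: push r0 → mem[0xdf]=0xa6, sp=0xdf
prologue: push r2 → mem[0xde]=0x7a, sp=0xde
body[0] mov  r0, r5 → r0=0xf3
body[1] add  r4, r0, r4 → r4=0x74
body[2] mov  r4, r1 → r4=0x32
body[3] mov  r2, #0x5c → r2=0x5c
epilogue: pop r2=0x7a, sp=0xdf
epilogue: pop r0=0xa6, sp=0xe0
r1: caller-saved, written=False
r2: callee-saved, written=True
r4: caller-saved, written=True

SURVIVE = r1,r2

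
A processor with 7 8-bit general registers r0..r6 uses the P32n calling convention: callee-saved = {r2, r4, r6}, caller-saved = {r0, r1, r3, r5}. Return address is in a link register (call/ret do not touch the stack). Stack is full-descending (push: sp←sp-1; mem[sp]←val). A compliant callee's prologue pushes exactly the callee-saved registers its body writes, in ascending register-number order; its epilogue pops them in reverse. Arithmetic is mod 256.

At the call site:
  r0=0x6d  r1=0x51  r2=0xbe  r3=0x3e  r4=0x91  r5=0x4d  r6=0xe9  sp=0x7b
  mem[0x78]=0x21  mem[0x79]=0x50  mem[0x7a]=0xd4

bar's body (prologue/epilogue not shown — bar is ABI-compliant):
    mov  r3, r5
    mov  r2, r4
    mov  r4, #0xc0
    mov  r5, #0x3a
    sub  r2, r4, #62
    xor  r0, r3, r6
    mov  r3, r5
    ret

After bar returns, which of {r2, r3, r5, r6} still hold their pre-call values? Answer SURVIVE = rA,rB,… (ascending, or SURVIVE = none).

SURVIVE = r2,r6

prologue: push r2 -> mem[0x7a]=0xbe, sp=0x7a
prologue: push r4 -> mem[0x79]=0x91, sp=0x79
body[0] mov  r3, r5 -> r3=0x4d
body[1] mov  r2, r4 -> r2=0x91
body[2] mov  r4, #0xc0 -> r4=0xc0
body[3] mov  r5, #0x3a -> r5=0x3a
body[4] sub  r2, r4, #62 -> r2=0x82
body[5] xor  r0, r3, r6 -> r0=0xa4
body[6] mov  r3, r5 -> r3=0x3a
epilogue: pop r4=0x91, sp=0x7a
epilogue: pop r2=0xbe, sp=0x7b
r2: callee-saved, written=True
r3: caller-saved, written=True
r5: caller-saved, written=True
r6: callee-saved, written=False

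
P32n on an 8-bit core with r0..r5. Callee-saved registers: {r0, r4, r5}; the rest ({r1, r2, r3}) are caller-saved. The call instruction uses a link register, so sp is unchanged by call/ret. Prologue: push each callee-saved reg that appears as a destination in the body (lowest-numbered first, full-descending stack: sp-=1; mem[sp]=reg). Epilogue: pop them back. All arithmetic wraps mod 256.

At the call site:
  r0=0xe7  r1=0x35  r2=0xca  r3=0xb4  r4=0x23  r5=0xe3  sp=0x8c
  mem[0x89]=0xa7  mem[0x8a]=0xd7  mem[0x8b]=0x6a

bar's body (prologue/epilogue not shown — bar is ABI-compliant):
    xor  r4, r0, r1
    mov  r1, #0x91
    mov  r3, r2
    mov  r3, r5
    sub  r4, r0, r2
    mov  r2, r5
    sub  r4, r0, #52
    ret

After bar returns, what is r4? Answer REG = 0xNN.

prologue: push r4 -> mem[0x8b]=0x23, sp=0x8b
body[0] xor  r4, r0, r1 -> r4=0xd2
body[1] mov  r1, #0x91 -> r1=0x91
body[2] mov  r3, r2 -> r3=0xca
body[3] mov  r3, r5 -> r3=0xe3
body[4] sub  r4, r0, r2 -> r4=0x1d
body[5] mov  r2, r5 -> r2=0xe3
body[6] sub  r4, r0, #52 -> r4=0xb3
epilogue: pop r4=0x23, sp=0x8c
r4 is callee-saved -> restored

REG = 0x23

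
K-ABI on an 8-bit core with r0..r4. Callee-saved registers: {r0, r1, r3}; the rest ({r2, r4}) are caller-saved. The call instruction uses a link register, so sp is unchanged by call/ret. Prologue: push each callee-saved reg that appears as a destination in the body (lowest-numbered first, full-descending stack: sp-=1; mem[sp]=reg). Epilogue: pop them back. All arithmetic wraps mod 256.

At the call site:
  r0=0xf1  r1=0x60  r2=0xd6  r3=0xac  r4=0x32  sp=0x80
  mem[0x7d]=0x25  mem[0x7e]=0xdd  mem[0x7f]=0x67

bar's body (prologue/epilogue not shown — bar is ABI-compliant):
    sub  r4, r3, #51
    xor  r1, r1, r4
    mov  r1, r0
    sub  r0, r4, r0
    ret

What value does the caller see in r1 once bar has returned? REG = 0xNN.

prologue: push r0 → mem[0x7f]=0xf1, sp=0x7f
prologue: push r1 → mem[0x7e]=0x60, sp=0x7e
body[0] sub  r4, r3, #51 → r4=0x79
body[1] xor  r1, r1, r4 → r1=0x19
body[2] mov  r1, r0 → r1=0xf1
body[3] sub  r0, r4, r0 → r0=0x88
epilogue: pop r1=0x60, sp=0x7f
epilogue: pop r0=0xf1, sp=0x80
r1 is callee-saved → restored

REG = 0x60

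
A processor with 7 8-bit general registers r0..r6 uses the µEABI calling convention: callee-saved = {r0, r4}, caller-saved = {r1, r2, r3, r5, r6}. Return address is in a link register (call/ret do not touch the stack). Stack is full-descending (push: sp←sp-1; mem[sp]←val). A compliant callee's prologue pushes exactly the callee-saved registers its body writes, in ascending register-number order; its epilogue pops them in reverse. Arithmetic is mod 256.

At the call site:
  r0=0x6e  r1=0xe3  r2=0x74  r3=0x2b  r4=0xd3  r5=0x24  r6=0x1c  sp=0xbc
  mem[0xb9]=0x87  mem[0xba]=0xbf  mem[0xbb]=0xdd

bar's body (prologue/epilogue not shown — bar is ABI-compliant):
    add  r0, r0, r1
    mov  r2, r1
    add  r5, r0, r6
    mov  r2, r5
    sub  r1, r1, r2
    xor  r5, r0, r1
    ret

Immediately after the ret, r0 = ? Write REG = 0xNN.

prologue: push r0 -> mem[0xbb]=0x6e, sp=0xbb
body[0] add  r0, r0, r1 -> r0=0x51
body[1] mov  r2, r1 -> r2=0xe3
body[2] add  r5, r0, r6 -> r5=0x6d
body[3] mov  r2, r5 -> r2=0x6d
body[4] sub  r1, r1, r2 -> r1=0x76
body[5] xor  r5, r0, r1 -> r5=0x27
epilogue: pop r0=0x6e, sp=0xbc
r0 is callee-saved -> restored

REG = 0x6e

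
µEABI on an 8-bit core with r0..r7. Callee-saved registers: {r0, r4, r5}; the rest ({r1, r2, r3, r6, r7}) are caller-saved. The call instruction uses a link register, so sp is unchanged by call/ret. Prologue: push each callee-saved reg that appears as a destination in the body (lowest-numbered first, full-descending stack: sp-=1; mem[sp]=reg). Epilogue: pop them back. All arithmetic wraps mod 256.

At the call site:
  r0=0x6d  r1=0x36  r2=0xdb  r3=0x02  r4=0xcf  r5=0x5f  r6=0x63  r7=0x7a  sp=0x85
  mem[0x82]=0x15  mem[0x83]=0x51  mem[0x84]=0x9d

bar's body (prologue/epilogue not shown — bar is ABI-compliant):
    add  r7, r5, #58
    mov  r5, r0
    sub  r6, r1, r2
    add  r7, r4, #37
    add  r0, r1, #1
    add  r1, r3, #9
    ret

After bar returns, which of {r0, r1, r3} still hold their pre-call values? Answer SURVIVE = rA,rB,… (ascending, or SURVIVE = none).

SURVIVE = r0,r3

prologue: push r0 -> mem[0x84]=0x6d, sp=0x84
prologue: push r5 -> mem[0x83]=0x5f, sp=0x83
body[0] add  r7, r5, #58 -> r7=0x99
body[1] mov  r5, r0 -> r5=0x6d
body[2] sub  r6, r1, r2 -> r6=0x5b
body[3] add  r7, r4, #37 -> r7=0xf4
body[4] add  r0, r1, #1 -> r0=0x37
body[5] add  r1, r3, #9 -> r1=0x0b
epilogue: pop r5=0x5f, sp=0x84
epilogue: pop r0=0x6d, sp=0x85
r0: callee-saved, written=True
r1: caller-saved, written=True
r3: caller-saved, written=False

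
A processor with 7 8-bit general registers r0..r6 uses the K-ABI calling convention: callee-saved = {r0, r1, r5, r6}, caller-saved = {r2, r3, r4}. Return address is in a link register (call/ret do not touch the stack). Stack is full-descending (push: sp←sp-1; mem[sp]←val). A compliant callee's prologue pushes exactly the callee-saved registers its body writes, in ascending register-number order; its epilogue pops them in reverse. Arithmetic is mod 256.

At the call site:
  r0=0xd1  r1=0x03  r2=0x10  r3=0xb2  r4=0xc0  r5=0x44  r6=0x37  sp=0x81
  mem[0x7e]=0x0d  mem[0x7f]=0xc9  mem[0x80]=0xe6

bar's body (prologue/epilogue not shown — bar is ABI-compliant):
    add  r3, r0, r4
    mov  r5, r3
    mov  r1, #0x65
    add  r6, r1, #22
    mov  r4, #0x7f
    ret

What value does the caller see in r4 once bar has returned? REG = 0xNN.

REG = 0x7f

prologue: push r1 -> mem[0x80]=0x03, sp=0x80
prologue: push r5 -> mem[0x7f]=0x44, sp=0x7f
prologue: push r6 -> mem[0x7e]=0x37, sp=0x7e
body[0] add  r3, r0, r4 -> r3=0x91
body[1] mov  r5, r3 -> r5=0x91
body[2] mov  r1, #0x65 -> r1=0x65
body[3] add  r6, r1, #22 -> r6=0x7b
body[4] mov  r4, #0x7f -> r4=0x7f
epilogue: pop r6=0x37, sp=0x7f
epilogue: pop r5=0x44, sp=0x80
epilogue: pop r1=0x03, sp=0x81
r4 is caller-saved -> body value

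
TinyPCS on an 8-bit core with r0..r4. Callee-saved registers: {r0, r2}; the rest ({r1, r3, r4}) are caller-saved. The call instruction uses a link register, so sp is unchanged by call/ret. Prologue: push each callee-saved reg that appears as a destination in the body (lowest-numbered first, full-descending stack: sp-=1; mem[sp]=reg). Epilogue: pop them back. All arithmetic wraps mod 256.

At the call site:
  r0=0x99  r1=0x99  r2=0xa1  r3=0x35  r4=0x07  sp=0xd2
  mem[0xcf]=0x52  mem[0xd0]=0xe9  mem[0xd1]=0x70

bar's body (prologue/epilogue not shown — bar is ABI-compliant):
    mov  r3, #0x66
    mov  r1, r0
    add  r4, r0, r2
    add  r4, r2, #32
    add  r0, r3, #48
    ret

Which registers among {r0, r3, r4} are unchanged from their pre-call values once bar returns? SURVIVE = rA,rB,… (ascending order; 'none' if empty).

prologue: push r0 -> mem[0xd1]=0x99, sp=0xd1
body[0] mov  r3, #0x66 -> r3=0x66
body[1] mov  r1, r0 -> r1=0x99
body[2] add  r4, r0, r2 -> r4=0x3a
body[3] add  r4, r2, #32 -> r4=0xc1
body[4] add  r0, r3, #48 -> r0=0x96
epilogue: pop r0=0x99, sp=0xd2
r0: callee-saved, written=True
r3: caller-saved, written=True
r4: caller-saved, written=True

SURVIVE = r0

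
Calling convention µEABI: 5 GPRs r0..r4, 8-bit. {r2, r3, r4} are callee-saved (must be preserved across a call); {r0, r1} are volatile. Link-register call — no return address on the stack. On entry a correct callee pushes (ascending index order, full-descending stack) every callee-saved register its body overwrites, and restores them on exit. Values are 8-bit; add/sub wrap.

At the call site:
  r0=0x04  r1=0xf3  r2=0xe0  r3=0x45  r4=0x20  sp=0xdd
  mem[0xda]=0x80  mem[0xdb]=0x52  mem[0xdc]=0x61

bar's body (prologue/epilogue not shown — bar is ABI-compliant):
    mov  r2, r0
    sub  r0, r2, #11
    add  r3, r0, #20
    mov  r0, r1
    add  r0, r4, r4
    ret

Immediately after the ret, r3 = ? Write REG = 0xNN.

prologue: push r2 -> mem[0xdc]=0xe0, sp=0xdc
prologue: push r3 -> mem[0xdb]=0x45, sp=0xdb
body[0] mov  r2, r0 -> r2=0x04
body[1] sub  r0, r2, #11 -> r0=0xf9
body[2] add  r3, r0, #20 -> r3=0x0d
body[3] mov  r0, r1 -> r0=0xf3
body[4] add  r0, r4, r4 -> r0=0x40
epilogue: pop r3=0x45, sp=0xdc
epilogue: pop r2=0xe0, sp=0xdd
r3 is callee-saved -> restored

REG = 0x45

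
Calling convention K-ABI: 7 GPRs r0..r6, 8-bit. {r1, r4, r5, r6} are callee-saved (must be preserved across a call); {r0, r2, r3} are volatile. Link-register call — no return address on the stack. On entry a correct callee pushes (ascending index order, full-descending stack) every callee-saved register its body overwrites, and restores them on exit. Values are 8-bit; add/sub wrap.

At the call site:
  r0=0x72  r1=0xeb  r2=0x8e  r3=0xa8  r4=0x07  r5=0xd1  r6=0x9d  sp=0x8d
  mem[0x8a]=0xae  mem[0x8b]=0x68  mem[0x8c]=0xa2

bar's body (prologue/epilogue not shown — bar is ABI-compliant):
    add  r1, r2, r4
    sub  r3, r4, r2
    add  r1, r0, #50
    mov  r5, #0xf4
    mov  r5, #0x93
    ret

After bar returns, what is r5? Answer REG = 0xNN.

REG = 0xd1

prologue: push r1 -> mem[0x8c]=0xeb, sp=0x8c
prologue: push r5 -> mem[0x8b]=0xd1, sp=0x8b
body[0] add  r1, r2, r4 -> r1=0x95
body[1] sub  r3, r4, r2 -> r3=0x79
body[2] add  r1, r0, #50 -> r1=0xa4
body[3] mov  r5, #0xf4 -> r5=0xf4
body[4] mov  r5, #0x93 -> r5=0x93
epilogue: pop r5=0xd1, sp=0x8c
epilogue: pop r1=0xeb, sp=0x8d
r5 is callee-saved -> restored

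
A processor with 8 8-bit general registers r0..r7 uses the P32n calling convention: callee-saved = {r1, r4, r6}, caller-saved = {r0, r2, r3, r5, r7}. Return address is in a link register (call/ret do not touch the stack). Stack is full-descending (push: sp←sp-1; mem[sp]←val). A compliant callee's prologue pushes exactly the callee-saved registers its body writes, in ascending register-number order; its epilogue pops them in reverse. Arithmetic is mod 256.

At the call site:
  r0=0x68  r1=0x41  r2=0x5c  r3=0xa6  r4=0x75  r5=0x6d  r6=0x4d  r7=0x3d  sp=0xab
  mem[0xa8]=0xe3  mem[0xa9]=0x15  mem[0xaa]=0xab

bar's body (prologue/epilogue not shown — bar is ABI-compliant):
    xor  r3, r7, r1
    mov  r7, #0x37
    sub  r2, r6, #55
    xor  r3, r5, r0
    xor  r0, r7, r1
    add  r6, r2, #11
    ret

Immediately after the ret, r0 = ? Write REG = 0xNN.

prologue: push r6 → mem[0xaa]=0x4d, sp=0xaa
body[0] xor  r3, r7, r1 → r3=0x7c
body[1] mov  r7, #0x37 → r7=0x37
body[2] sub  r2, r6, #55 → r2=0x16
body[3] xor  r3, r5, r0 → r3=0x05
body[4] xor  r0, r7, r1 → r0=0x76
body[5] add  r6, r2, #11 → r6=0x21
epilogue: pop r6=0x4d, sp=0xab
r0 is caller-saved → body value

REG = 0x76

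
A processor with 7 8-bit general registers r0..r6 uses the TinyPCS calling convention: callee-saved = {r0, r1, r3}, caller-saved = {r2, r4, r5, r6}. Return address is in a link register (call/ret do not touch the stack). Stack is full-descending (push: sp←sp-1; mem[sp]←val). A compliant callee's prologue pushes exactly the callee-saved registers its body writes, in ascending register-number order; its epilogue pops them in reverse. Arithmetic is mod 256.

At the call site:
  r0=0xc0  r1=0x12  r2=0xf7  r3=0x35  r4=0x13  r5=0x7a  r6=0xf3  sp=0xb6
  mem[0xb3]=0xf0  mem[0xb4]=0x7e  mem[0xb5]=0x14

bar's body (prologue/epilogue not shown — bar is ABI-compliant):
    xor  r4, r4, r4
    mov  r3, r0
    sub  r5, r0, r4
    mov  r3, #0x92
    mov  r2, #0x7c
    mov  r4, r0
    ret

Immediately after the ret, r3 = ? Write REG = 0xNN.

REG = 0x35

prologue: push r3 → mem[0xb5]=0x35, sp=0xb5
body[0] xor  r4, r4, r4 → r4=0x00
body[1] mov  r3, r0 → r3=0xc0
body[2] sub  r5, r0, r4 → r5=0xc0
body[3] mov  r3, #0x92 → r3=0x92
body[4] mov  r2, #0x7c → r2=0x7c
body[5] mov  r4, r0 → r4=0xc0
epilogue: pop r3=0x35, sp=0xb6
r3 is callee-saved → restored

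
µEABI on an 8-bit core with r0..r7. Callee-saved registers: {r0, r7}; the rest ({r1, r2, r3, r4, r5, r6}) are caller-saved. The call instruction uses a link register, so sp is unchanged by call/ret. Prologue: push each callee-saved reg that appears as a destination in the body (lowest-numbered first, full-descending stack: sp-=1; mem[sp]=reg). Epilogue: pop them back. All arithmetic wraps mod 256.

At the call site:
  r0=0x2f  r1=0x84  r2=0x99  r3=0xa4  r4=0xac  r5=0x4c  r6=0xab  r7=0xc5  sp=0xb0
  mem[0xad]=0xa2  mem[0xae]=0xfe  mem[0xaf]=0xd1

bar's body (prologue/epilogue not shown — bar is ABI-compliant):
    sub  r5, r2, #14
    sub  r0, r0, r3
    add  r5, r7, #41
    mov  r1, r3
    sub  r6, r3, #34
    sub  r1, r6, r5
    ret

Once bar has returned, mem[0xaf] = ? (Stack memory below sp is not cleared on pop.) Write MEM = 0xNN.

MEM = 0x2f

prologue: push r0 -> mem[0xaf]=0x2f, sp=0xaf
body[0] sub  r5, r2, #14 -> r5=0x8b
body[1] sub  r0, r0, r3 -> r0=0x8b
body[2] add  r5, r7, #41 -> r5=0xee
body[3] mov  r1, r3 -> r1=0xa4
body[4] sub  r6, r3, #34 -> r6=0x82
body[5] sub  r1, r6, r5 -> r1=0x94
epilogue: pop r0=0x2f, sp=0xb0
prologue pushed ['r0'] at ['0xaf']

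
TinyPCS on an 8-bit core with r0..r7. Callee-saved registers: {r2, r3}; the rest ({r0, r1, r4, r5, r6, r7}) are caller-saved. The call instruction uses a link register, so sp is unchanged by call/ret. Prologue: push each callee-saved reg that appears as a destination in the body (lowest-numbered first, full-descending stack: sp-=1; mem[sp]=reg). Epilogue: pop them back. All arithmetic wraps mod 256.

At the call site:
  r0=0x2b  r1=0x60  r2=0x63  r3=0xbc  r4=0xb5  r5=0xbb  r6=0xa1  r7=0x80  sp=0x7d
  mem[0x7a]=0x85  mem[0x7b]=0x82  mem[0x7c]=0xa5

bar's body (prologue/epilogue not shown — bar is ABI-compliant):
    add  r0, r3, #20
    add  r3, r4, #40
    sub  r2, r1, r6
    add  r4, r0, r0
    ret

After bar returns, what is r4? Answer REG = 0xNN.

REG = 0xa0

prologue: push r2 → mem[0x7c]=0x63, sp=0x7c
prologue: push r3 → mem[0x7b]=0xbc, sp=0x7b
body[0] add  r0, r3, #20 → r0=0xd0
body[1] add  r3, r4, #40 → r3=0xdd
body[2] sub  r2, r1, r6 → r2=0xbf
body[3] add  r4, r0, r0 → r4=0xa0
epilogue: pop r3=0xbc, sp=0x7c
epilogue: pop r2=0x63, sp=0x7d
r4 is caller-saved → body value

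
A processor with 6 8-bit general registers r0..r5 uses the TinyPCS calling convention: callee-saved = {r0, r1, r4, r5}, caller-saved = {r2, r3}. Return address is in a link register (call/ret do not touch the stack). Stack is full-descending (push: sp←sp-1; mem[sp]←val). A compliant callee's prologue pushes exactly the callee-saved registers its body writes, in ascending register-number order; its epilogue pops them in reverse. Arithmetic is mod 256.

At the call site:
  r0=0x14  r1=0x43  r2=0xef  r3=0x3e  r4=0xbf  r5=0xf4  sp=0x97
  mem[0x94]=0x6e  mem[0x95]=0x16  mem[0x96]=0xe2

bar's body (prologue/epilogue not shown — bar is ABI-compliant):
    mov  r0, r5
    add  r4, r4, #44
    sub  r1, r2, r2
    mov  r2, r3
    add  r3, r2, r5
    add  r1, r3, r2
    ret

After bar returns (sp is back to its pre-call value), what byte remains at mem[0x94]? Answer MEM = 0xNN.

prologue: push r0 → mem[0x96]=0x14, sp=0x96
prologue: push r1 → mem[0x95]=0x43, sp=0x95
prologue: push r4 → mem[0x94]=0xbf, sp=0x94
body[0] mov  r0, r5 → r0=0xf4
body[1] add  r4, r4, #44 → r4=0xeb
body[2] sub  r1, r2, r2 → r1=0x00
body[3] mov  r2, r3 → r2=0x3e
body[4] add  r3, r2, r5 → r3=0x32
body[5] add  r1, r3, r2 → r1=0x70
epilogue: pop r4=0xbf, sp=0x95
epilogue: pop r1=0x43, sp=0x96
epilogue: pop r0=0x14, sp=0x97
prologue pushed ['r0', 'r1', 'r4'] at ['0x96', '0x95', '0x94']

MEM = 0xbf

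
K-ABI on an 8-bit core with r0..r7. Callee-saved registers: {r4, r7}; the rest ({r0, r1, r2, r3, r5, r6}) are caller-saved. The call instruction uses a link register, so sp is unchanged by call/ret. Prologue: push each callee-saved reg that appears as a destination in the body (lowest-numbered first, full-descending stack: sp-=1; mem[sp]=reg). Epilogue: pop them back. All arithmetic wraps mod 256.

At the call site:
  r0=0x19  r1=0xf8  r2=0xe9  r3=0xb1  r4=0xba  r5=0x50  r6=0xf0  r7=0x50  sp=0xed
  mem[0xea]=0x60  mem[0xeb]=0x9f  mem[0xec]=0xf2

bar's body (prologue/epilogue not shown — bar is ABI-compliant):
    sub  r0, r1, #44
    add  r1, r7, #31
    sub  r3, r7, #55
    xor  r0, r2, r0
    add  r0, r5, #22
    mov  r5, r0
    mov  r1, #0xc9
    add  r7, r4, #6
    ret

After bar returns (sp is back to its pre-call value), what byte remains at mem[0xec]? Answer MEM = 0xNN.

MEM = 0x50

prologue: push r7 -> mem[0xec]=0x50, sp=0xec
body[0] sub  r0, r1, #44 -> r0=0xcc
body[1] add  r1, r7, #31 -> r1=0x6f
body[2] sub  r3, r7, #55 -> r3=0x19
body[3] xor  r0, r2, r0 -> r0=0x25
body[4] add  r0, r5, #22 -> r0=0x66
body[5] mov  r5, r0 -> r5=0x66
body[6] mov  r1, #0xc9 -> r1=0xc9
body[7] add  r7, r4, #6 -> r7=0xc0
epilogue: pop r7=0x50, sp=0xed
prologue pushed ['r7'] at ['0xec']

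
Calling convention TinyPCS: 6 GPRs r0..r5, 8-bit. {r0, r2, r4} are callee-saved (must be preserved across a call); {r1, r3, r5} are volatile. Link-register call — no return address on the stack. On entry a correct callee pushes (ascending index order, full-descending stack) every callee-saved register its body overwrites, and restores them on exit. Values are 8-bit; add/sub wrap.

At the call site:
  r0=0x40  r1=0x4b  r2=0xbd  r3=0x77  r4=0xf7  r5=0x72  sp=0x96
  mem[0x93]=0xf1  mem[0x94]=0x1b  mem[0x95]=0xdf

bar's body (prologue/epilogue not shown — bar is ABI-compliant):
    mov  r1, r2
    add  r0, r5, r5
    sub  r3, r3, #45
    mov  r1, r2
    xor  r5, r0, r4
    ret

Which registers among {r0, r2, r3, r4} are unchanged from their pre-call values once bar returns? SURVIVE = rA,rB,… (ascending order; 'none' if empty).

prologue: push r0 → mem[0x95]=0x40, sp=0x95
body[0] mov  r1, r2 → r1=0xbd
body[1] add  r0, r5, r5 → r0=0xe4
body[2] sub  r3, r3, #45 → r3=0x4a
body[3] mov  r1, r2 → r1=0xbd
body[4] xor  r5, r0, r4 → r5=0x13
epilogue: pop r0=0x40, sp=0x96
r0: callee-saved, written=True
r2: callee-saved, written=False
r3: caller-saved, written=True
r4: callee-saved, written=False

SURVIVE = r0,r2,r4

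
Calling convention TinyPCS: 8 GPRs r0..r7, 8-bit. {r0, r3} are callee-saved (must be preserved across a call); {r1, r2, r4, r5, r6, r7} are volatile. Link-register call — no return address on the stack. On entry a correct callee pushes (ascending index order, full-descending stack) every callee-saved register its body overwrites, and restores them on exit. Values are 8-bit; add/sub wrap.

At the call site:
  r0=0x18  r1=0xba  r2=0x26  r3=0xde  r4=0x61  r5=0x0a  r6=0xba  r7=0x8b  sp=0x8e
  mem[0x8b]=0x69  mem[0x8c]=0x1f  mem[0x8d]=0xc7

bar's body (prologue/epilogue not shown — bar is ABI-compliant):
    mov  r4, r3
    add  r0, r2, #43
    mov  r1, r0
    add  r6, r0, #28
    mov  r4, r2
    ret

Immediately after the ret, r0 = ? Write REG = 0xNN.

prologue: push r0 → mem[0x8d]=0x18, sp=0x8d
body[0] mov  r4, r3 → r4=0xde
body[1] add  r0, r2, #43 → r0=0x51
body[2] mov  r1, r0 → r1=0x51
body[3] add  r6, r0, #28 → r6=0x6d
body[4] mov  r4, r2 → r4=0x26
epilogue: pop r0=0x18, sp=0x8e
r0 is callee-saved → restored

REG = 0x18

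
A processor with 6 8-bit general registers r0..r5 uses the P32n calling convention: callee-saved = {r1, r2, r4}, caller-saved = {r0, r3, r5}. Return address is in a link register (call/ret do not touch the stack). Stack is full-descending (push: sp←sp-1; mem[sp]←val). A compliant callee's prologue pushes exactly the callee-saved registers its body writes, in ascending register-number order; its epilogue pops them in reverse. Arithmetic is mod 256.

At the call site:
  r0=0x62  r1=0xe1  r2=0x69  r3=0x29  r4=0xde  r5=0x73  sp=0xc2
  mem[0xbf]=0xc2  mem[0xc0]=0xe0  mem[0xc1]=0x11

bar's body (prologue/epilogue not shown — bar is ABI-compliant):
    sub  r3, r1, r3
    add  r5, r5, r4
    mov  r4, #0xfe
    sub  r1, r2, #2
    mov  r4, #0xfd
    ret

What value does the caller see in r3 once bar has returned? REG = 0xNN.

prologue: push r1 -> mem[0xc1]=0xe1, sp=0xc1
prologue: push r4 -> mem[0xc0]=0xde, sp=0xc0
body[0] sub  r3, r1, r3 -> r3=0xb8
body[1] add  r5, r5, r4 -> r5=0x51
body[2] mov  r4, #0xfe -> r4=0xfe
body[3] sub  r1, r2, #2 -> r1=0x67
body[4] mov  r4, #0xfd -> r4=0xfd
epilogue: pop r4=0xde, sp=0xc1
epilogue: pop r1=0xe1, sp=0xc2
r3 is caller-saved -> body value

REG = 0xb8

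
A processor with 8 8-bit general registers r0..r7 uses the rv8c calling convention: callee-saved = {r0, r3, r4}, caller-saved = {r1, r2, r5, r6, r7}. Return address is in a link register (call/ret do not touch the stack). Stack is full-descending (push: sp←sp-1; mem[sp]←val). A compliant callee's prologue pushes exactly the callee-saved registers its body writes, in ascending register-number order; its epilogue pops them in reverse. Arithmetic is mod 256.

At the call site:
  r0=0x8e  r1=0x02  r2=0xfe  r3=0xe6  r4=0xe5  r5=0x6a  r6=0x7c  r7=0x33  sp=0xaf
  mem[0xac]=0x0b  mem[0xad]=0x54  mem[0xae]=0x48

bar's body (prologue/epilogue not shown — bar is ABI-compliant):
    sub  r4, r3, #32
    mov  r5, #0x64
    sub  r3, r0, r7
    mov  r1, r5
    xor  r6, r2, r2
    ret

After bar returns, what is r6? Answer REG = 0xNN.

REG = 0x00

prologue: push r3 → mem[0xae]=0xe6, sp=0xae
prologue: push r4 → mem[0xad]=0xe5, sp=0xad
body[0] sub  r4, r3, #32 → r4=0xc6
body[1] mov  r5, #0x64 → r5=0x64
body[2] sub  r3, r0, r7 → r3=0x5b
body[3] mov  r1, r5 → r1=0x64
body[4] xor  r6, r2, r2 → r6=0x00
epilogue: pop r4=0xe5, sp=0xae
epilogue: pop r3=0xe6, sp=0xaf
r6 is caller-saved → body value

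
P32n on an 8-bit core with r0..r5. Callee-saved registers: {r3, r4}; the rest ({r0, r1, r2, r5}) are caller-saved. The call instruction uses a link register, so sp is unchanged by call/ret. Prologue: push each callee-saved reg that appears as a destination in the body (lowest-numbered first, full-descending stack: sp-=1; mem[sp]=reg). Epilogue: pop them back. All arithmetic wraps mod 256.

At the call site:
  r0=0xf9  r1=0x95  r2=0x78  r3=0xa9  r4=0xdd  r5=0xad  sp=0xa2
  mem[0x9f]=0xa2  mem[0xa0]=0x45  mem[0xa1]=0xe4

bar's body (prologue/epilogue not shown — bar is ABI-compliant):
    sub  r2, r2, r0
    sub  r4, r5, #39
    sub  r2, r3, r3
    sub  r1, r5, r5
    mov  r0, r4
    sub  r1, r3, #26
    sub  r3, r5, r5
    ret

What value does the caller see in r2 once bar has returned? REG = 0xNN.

prologue: push r3 -> mem[0xa1]=0xa9, sp=0xa1
prologue: push r4 -> mem[0xa0]=0xdd, sp=0xa0
body[0] sub  r2, r2, r0 -> r2=0x7f
body[1] sub  r4, r5, #39 -> r4=0x86
body[2] sub  r2, r3, r3 -> r2=0x00
body[3] sub  r1, r5, r5 -> r1=0x00
body[4] mov  r0, r4 -> r0=0x86
body[5] sub  r1, r3, #26 -> r1=0x8f
body[6] sub  r3, r5, r5 -> r3=0x00
epilogue: pop r4=0xdd, sp=0xa1
epilogue: pop r3=0xa9, sp=0xa2
r2 is caller-saved -> body value

REG = 0x00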